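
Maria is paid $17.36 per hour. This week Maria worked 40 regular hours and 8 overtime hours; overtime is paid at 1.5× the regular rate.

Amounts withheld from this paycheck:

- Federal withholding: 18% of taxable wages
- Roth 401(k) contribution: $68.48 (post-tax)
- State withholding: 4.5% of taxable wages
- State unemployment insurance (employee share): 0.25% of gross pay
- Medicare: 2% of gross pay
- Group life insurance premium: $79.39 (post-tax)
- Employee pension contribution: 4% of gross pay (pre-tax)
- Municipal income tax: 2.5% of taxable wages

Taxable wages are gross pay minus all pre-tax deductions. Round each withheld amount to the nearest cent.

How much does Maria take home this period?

$481.77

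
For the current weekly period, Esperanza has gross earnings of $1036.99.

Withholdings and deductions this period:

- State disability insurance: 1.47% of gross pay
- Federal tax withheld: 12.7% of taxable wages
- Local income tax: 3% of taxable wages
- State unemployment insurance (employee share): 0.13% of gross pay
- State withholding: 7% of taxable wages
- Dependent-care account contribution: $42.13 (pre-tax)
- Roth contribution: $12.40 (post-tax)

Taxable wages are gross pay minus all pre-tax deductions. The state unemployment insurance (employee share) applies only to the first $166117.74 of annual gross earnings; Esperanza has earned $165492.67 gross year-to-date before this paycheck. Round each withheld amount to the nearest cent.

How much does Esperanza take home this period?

Dependent-care account contribution: $42.13
Taxable wages = $1036.99 − $42.13 = $994.86
Local income tax: $994.86 × 0.03 = $29.85
State withholding: $994.86 × 0.07 = $69.64
Federal tax withheld: $994.86 × 0.127 = $126.35
State unemployment insurance (employee share): only $166117.74 − $165492.67 = $625.07 of this check is subject → $625.07 × 0.0013 = $0.81
State disability insurance: $1036.99 × 0.0147 = $15.24
Roth contribution: $12.40
Total deductions = $42.13 + $29.85 + $69.64 + $126.35 + $0.81 + $15.24 + $12.40 = $296.42
Net pay = $1036.99 − $296.42 = $740.57

$740.57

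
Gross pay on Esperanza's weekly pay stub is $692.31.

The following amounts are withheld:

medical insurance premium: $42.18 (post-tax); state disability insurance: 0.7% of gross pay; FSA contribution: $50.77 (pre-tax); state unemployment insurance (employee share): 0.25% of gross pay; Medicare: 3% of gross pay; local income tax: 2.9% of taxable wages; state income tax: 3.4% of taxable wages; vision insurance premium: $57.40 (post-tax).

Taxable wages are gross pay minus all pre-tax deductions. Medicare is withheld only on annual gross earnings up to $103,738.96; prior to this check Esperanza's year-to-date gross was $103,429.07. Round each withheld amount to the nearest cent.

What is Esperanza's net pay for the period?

$485.67

FSA contribution: $50.77
Taxable wages = $692.31 − $50.77 = $641.54
State income tax: $641.54 × 0.034 = $21.81
Local income tax: $641.54 × 0.029 = $18.60
State unemployment insurance (employee share): $692.31 × 0.0025 = $1.73
State disability insurance: $692.31 × 0.007 = $4.85
Medicare: only $103,738.96 − $103,429.07 = $309.89 of this check is subject → $309.89 × 0.03 = $9.30
Vision insurance premium: $57.40
Medical insurance premium: $42.18
Total deductions = $50.77 + $21.81 + $18.60 + $1.73 + $4.85 + $9.30 + $57.40 + $42.18 = $206.64
Net pay = $692.31 − $206.64 = $485.67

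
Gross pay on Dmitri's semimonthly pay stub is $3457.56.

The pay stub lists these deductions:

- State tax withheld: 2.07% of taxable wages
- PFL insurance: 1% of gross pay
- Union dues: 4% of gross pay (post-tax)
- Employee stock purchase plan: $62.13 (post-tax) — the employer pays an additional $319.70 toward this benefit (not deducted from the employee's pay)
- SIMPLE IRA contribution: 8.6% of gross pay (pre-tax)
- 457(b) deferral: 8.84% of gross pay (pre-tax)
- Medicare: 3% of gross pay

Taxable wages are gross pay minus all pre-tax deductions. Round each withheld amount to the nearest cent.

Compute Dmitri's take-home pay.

$2456.73

SIMPLE IRA contribution: $3457.56 × 0.086 = $297.35
457(b) deferral: $3457.56 × 0.0884 = $305.65
Pre-tax total = $297.35 + $305.65 = $603.00
Taxable wages = $3457.56 − $603.00 = $2854.56
State tax withheld: $2854.56 × 0.0207 = $59.09
PFL insurance: $3457.56 × 0.01 = $34.58
Medicare: $3457.56 × 0.03 = $103.73
Union dues: $3457.56 × 0.04 = $138.30
Employee stock purchase plan: $62.13
(Employer's $319.70 toward employee stock purchase plan is not withheld from the employee.)
Total deductions = $297.35 + $305.65 + $59.09 + $34.58 + $103.73 + $138.30 + $62.13 = $1000.83
Net pay = $3457.56 − $1000.83 = $2456.73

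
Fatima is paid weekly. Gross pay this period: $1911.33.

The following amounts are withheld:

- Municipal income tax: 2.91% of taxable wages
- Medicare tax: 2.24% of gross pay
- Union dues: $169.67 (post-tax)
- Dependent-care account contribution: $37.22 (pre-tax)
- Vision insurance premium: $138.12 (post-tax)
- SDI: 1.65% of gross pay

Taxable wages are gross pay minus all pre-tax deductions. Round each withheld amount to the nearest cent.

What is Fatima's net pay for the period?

Dependent-care account contribution: $37.22
Taxable wages = $1911.33 − $37.22 = $1874.11
Municipal income tax: $1874.11 × 0.0291 = $54.54
Medicare tax: $1911.33 × 0.0224 = $42.81
SDI: $1911.33 × 0.0165 = $31.54
Vision insurance premium: $138.12
Union dues: $169.67
Total deductions = $37.22 + $54.54 + $42.81 + $31.54 + $138.12 + $169.67 = $473.90
Net pay = $1911.33 − $473.90 = $1437.43

$1437.43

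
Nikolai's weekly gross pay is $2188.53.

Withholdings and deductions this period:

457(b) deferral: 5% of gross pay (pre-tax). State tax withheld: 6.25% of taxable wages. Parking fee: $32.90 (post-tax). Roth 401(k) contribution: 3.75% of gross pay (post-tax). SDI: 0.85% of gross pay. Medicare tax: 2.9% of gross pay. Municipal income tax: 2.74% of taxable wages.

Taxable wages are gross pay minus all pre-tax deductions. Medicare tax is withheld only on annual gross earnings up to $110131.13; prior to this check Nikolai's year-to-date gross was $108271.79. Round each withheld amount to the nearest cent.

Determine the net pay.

$1704.70

457(b) deferral: $2188.53 × 0.05 = $109.43
Taxable wages = $2188.53 − $109.43 = $2079.10
State tax withheld: $2079.10 × 0.0625 = $129.94
Municipal income tax: $2079.10 × 0.0274 = $56.97
Medicare tax: only $110131.13 − $108271.79 = $1859.34 of this check is subject → $1859.34 × 0.029 = $53.92
SDI: $2188.53 × 0.0085 = $18.60
Roth 401(k) contribution: $2188.53 × 0.0375 = $82.07
Parking fee: $32.90
Total deductions = $109.43 + $129.94 + $56.97 + $53.92 + $18.60 + $82.07 + $32.90 = $483.83
Net pay = $2188.53 − $483.83 = $1704.70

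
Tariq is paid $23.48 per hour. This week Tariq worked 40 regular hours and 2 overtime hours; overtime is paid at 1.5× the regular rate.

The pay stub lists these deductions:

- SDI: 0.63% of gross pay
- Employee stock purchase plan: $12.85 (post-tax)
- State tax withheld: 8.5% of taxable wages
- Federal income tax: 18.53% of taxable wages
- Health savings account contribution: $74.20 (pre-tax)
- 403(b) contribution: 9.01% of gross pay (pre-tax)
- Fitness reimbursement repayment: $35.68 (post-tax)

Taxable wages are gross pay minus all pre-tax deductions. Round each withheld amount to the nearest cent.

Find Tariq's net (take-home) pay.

$561.32

Regular pay: 40 × $23.48 = $939.20
Overtime pay: 2 × $23.48 × 1.5 = $70.44
Gross pay = $939.20 + $70.44 = $1009.64
403(b) contribution: $1009.64 × 0.0901 = $90.97
Health savings account contribution: $74.20
Pre-tax total = $90.97 + $74.20 = $165.17
Taxable wages = $1009.64 − $165.17 = $844.47
State tax withheld: $844.47 × 0.085 = $71.78
Federal income tax: $844.47 × 0.1853 = $156.48
SDI: $1009.64 × 0.0063 = $6.36
Fitness reimbursement repayment: $35.68
Employee stock purchase plan: $12.85
Total deductions = $90.97 + $74.20 + $71.78 + $156.48 + $6.36 + $35.68 + $12.85 = $448.32
Net pay = $1009.64 − $448.32 = $561.32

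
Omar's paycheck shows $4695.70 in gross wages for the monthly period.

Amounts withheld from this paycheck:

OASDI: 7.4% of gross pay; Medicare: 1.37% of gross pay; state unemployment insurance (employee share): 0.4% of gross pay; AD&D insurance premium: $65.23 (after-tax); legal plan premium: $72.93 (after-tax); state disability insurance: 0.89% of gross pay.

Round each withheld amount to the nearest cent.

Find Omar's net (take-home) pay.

$4085.16

Medicare: $4695.70 × 0.0137 = $64.33
State unemployment insurance (employee share): $4695.70 × 0.004 = $18.78
State disability insurance: $4695.70 × 0.0089 = $41.79
OASDI: $4695.70 × 0.074 = $347.48
AD&D insurance premium: $65.23
Legal plan premium: $72.93
Total deductions = $64.33 + $18.78 + $41.79 + $347.48 + $65.23 + $72.93 = $610.54
Net pay = $4695.70 − $610.54 = $4085.16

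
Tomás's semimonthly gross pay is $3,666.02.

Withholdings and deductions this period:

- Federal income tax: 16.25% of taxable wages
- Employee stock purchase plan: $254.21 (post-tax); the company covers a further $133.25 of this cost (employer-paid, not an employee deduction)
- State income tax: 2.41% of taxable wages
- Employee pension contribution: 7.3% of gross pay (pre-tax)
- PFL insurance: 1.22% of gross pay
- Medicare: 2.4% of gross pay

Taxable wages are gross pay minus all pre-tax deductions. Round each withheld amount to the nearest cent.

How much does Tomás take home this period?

Employee pension contribution: $3,666.02 × 0.073 = $267.62
Taxable wages = $3,666.02 − $267.62 = $3,398.40
State income tax: $3,398.40 × 0.0241 = $81.90
Federal income tax: $3,398.40 × 0.1625 = $552.24
PFL insurance: $3,666.02 × 0.0122 = $44.73
Medicare: $3,666.02 × 0.024 = $87.98
Employee stock purchase plan: $254.21
(Employer's $133.25 toward employee stock purchase plan is not withheld from the employee.)
Total deductions = $267.62 + $81.90 + $552.24 + $44.73 + $87.98 + $254.21 = $1,288.68
Net pay = $3,666.02 − $1,288.68 = $2,377.34

$2,377.34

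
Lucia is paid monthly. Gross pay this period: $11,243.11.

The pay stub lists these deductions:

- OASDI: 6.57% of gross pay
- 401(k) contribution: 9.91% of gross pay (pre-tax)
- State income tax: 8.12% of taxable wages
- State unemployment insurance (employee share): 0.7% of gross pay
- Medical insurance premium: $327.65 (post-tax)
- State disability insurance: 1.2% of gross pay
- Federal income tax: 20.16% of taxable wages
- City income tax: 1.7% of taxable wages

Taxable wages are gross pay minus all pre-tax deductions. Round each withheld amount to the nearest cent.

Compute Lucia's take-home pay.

401(k) contribution: $11,243.11 × 0.0991 = $1,114.19
Taxable wages = $11,243.11 − $1,114.19 = $10,128.92
City income tax: $10,128.92 × 0.017 = $172.19
Federal income tax: $10,128.92 × 0.2016 = $2,041.99
State income tax: $10,128.92 × 0.0812 = $822.47
State unemployment insurance (employee share): $11,243.11 × 0.007 = $78.70
State disability insurance: $11,243.11 × 0.012 = $134.92
OASDI: $11,243.11 × 0.0657 = $738.67
Medical insurance premium: $327.65
Total deductions = $1,114.19 + $172.19 + $2,041.99 + $822.47 + $78.70 + $134.92 + $738.67 + $327.65 = $5,430.78
Net pay = $11,243.11 − $5,430.78 = $5,812.33

$5,812.33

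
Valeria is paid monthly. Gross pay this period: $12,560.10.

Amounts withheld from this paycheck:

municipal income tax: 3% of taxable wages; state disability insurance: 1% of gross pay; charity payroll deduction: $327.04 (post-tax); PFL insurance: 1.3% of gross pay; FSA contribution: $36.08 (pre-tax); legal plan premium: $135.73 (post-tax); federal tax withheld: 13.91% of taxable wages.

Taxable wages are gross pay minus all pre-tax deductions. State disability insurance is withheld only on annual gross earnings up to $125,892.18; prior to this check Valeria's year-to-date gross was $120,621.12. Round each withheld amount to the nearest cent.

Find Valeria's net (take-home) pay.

FSA contribution: $36.08
Taxable wages = $12,560.10 − $36.08 = $12,524.02
Federal tax withheld: $12,524.02 × 0.1391 = $1,742.09
Municipal income tax: $12,524.02 × 0.03 = $375.72
State disability insurance: only $125,892.18 − $120,621.12 = $5,271.06 of this check is subject → $5,271.06 × 0.01 = $52.71
PFL insurance: $12,560.10 × 0.013 = $163.28
Charity payroll deduction: $327.04
Legal plan premium: $135.73
Total deductions = $36.08 + $1,742.09 + $375.72 + $52.71 + $163.28 + $327.04 + $135.73 = $2,832.65
Net pay = $12,560.10 − $2,832.65 = $9,727.45

$9,727.45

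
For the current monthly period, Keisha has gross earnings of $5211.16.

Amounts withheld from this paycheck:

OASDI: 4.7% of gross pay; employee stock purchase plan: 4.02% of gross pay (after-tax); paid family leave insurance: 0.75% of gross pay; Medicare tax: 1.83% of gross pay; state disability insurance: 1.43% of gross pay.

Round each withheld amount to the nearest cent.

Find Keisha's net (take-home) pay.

$4547.79

Medicare tax: $5211.16 × 0.0183 = $95.36
State disability insurance: $5211.16 × 0.0143 = $74.52
Paid family leave insurance: $5211.16 × 0.0075 = $39.08
OASDI: $5211.16 × 0.047 = $244.92
Employee stock purchase plan: $5211.16 × 0.0402 = $209.49
Total deductions = $95.36 + $74.52 + $39.08 + $244.92 + $209.49 = $663.37
Net pay = $5211.16 − $663.37 = $4547.79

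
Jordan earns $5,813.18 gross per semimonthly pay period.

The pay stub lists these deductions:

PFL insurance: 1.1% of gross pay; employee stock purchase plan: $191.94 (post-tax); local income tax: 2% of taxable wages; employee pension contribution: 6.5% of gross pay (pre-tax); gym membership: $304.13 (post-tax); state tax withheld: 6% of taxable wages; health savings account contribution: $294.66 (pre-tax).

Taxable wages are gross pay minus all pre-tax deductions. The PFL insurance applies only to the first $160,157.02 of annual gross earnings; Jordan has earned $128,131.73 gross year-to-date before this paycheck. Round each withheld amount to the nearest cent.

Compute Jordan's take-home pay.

Health savings account contribution: $294.66
Employee pension contribution: $5,813.18 × 0.065 = $377.86
Pre-tax total = $294.66 + $377.86 = $672.52
Taxable wages = $5,813.18 − $672.52 = $5,140.66
State tax withheld: $5,140.66 × 0.06 = $308.44
Local income tax: $5,140.66 × 0.02 = $102.81
PFL insurance: cap not yet reached, full $5,813.18 is subject → $5,813.18 × 0.011 = $63.94
Gym membership: $304.13
Employee stock purchase plan: $191.94
Total deductions = $294.66 + $377.86 + $308.44 + $102.81 + $63.94 + $304.13 + $191.94 = $1,643.78
Net pay = $5,813.18 − $1,643.78 = $4,169.40

$4,169.40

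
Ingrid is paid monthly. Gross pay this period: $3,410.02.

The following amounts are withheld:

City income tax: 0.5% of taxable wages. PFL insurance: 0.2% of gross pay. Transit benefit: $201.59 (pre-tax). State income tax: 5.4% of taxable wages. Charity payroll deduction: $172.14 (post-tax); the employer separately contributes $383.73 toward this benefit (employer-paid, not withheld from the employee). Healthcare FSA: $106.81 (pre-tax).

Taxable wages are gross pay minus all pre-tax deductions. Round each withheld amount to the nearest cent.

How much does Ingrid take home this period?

$2,739.66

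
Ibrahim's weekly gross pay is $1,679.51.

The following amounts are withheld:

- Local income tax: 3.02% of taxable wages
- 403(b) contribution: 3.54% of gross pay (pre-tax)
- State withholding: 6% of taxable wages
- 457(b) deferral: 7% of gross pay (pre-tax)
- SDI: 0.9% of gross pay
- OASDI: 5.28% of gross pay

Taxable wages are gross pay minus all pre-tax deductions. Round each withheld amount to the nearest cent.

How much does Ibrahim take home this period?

$1,263.16

403(b) contribution: $1,679.51 × 0.0354 = $59.45
457(b) deferral: $1,679.51 × 0.07 = $117.57
Pre-tax total = $59.45 + $117.57 = $177.02
Taxable wages = $1,679.51 − $177.02 = $1,502.49
State withholding: $1,502.49 × 0.06 = $90.15
Local income tax: $1,502.49 × 0.0302 = $45.38
OASDI: $1,679.51 × 0.0528 = $88.68
SDI: $1,679.51 × 0.009 = $15.12
Total deductions = $59.45 + $117.57 + $90.15 + $45.38 + $88.68 + $15.12 = $416.35
Net pay = $1,679.51 − $416.35 = $1,263.16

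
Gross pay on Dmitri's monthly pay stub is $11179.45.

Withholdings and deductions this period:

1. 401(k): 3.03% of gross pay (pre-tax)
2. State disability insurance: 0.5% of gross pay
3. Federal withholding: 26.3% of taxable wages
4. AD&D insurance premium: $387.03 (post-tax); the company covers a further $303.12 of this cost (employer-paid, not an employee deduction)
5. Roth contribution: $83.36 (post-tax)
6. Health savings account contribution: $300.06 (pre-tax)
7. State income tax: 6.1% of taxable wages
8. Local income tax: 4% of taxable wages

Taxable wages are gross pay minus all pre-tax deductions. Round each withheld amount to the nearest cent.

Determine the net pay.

$6177.56

Health savings account contribution: $300.06
401(k): $11179.45 × 0.0303 = $338.74
Pre-tax total = $300.06 + $338.74 = $638.80
Taxable wages = $11179.45 − $638.80 = $10540.65
Local income tax: $10540.65 × 0.04 = $421.63
Federal withholding: $10540.65 × 0.263 = $2772.19
State income tax: $10540.65 × 0.061 = $642.98
State disability insurance: $11179.45 × 0.005 = $55.90
Roth contribution: $83.36
AD&D insurance premium: $387.03
(Employer's $303.12 toward AD&D insurance premium is not withheld from the employee.)
Total deductions = $300.06 + $338.74 + $421.63 + $2772.19 + $642.98 + $55.90 + $83.36 + $387.03 = $5001.89
Net pay = $11179.45 − $5001.89 = $6177.56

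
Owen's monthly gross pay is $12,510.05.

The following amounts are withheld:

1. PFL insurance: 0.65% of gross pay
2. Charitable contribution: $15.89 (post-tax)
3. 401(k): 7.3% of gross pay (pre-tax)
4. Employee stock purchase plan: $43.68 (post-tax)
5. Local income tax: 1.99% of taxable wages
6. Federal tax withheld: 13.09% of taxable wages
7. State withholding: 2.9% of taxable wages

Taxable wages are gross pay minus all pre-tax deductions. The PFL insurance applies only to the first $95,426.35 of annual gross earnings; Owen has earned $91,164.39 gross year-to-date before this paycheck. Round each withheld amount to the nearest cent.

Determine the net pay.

$9,424.44

401(k): $12,510.05 × 0.073 = $913.23
Taxable wages = $12,510.05 − $913.23 = $11,596.82
Federal tax withheld: $11,596.82 × 0.1309 = $1,518.02
State withholding: $11,596.82 × 0.029 = $336.31
Local income tax: $11,596.82 × 0.0199 = $230.78
PFL insurance: only $95,426.35 − $91,164.39 = $4,261.96 of this check is subject → $4,261.96 × 0.0065 = $27.70
Charitable contribution: $15.89
Employee stock purchase plan: $43.68
Total deductions = $913.23 + $1,518.02 + $336.31 + $230.78 + $27.70 + $15.89 + $43.68 = $3,085.61
Net pay = $12,510.05 − $3,085.61 = $9,424.44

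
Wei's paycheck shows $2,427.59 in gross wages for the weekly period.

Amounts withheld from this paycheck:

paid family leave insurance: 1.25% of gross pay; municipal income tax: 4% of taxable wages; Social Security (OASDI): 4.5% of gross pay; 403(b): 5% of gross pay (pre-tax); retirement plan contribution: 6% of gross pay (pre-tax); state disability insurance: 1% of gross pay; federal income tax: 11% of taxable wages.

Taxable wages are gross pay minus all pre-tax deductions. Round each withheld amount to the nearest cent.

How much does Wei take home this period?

$1,672.61

Retirement plan contribution: $2,427.59 × 0.06 = $145.66
403(b): $2,427.59 × 0.05 = $121.38
Pre-tax total = $145.66 + $121.38 = $267.04
Taxable wages = $2,427.59 − $267.04 = $2,160.55
Federal income tax: $2,160.55 × 0.11 = $237.66
Municipal income tax: $2,160.55 × 0.04 = $86.42
State disability insurance: $2,427.59 × 0.01 = $24.28
Paid family leave insurance: $2,427.59 × 0.0125 = $30.34
Social Security (OASDI): $2,427.59 × 0.045 = $109.24
Total deductions = $145.66 + $121.38 + $237.66 + $86.42 + $24.28 + $30.34 + $109.24 = $754.98
Net pay = $2,427.59 − $754.98 = $1,672.61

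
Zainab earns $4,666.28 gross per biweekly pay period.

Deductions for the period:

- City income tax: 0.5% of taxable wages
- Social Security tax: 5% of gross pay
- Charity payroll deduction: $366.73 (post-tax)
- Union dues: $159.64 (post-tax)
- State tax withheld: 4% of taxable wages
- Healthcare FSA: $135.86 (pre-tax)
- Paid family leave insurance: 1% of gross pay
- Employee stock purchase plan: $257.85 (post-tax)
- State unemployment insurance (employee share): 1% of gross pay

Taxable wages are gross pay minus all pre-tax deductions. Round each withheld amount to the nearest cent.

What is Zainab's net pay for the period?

$3,215.70

Healthcare FSA: $135.86
Taxable wages = $4,666.28 − $135.86 = $4,530.42
City income tax: $4,530.42 × 0.005 = $22.65
State tax withheld: $4,530.42 × 0.04 = $181.22
Social Security tax: $4,666.28 × 0.05 = $233.31
State unemployment insurance (employee share): $4,666.28 × 0.01 = $46.66
Paid family leave insurance: $4,666.28 × 0.01 = $46.66
Charity payroll deduction: $366.73
Union dues: $159.64
Employee stock purchase plan: $257.85
Total deductions = $135.86 + $22.65 + $181.22 + $233.31 + $46.66 + $46.66 + $366.73 + $159.64 + $257.85 = $1,450.58
Net pay = $4,666.28 − $1,450.58 = $3,215.70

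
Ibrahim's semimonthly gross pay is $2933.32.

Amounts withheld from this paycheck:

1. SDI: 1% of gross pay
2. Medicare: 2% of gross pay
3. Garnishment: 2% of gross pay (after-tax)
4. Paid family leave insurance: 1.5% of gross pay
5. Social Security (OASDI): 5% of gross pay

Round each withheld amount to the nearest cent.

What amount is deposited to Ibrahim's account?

$2595.98

SDI: $2933.32 × 0.01 = $29.33
Social Security (OASDI): $2933.32 × 0.05 = $146.67
Paid family leave insurance: $2933.32 × 0.015 = $44.00
Medicare: $2933.32 × 0.02 = $58.67
Garnishment: $2933.32 × 0.02 = $58.67
Total deductions = $29.33 + $146.67 + $44.00 + $58.67 + $58.67 = $337.34
Net pay = $2933.32 − $337.34 = $2595.98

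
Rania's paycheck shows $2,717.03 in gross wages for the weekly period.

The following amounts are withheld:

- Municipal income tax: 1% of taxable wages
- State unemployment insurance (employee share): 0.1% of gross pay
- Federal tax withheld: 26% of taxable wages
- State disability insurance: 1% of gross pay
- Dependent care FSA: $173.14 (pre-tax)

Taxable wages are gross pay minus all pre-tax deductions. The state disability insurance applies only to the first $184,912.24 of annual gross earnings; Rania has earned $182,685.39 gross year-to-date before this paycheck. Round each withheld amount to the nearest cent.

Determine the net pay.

$1,832.05

Dependent care FSA: $173.14
Taxable wages = $2,717.03 − $173.14 = $2,543.89
Municipal income tax: $2,543.89 × 0.01 = $25.44
Federal tax withheld: $2,543.89 × 0.26 = $661.41
State disability insurance: only $184,912.24 − $182,685.39 = $2,226.85 of this check is subject → $2,226.85 × 0.01 = $22.27
State unemployment insurance (employee share): $2,717.03 × 0.001 = $2.72
Total deductions = $173.14 + $25.44 + $661.41 + $22.27 + $2.72 = $884.98
Net pay = $2,717.03 − $884.98 = $1,832.05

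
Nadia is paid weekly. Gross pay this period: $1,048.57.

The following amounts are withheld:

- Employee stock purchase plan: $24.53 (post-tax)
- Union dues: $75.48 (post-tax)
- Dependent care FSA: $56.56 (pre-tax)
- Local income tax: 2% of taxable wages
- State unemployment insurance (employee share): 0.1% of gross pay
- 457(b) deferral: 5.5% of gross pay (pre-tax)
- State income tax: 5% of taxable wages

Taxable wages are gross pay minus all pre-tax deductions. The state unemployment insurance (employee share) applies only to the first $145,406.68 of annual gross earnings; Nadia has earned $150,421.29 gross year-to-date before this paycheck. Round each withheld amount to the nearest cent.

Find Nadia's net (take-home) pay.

$768.92

Dependent care FSA: $56.56
457(b) deferral: $1,048.57 × 0.055 = $57.67
Pre-tax total = $56.56 + $57.67 = $114.23
Taxable wages = $1,048.57 − $114.23 = $934.34
Local income tax: $934.34 × 0.02 = $18.69
State income tax: $934.34 × 0.05 = $46.72
State unemployment insurance (employee share): annual cap $145,406.68 already reached (YTD $150,421.29), so $0.00
Employee stock purchase plan: $24.53
Union dues: $75.48
Total deductions = $56.56 + $57.67 + $18.69 + $46.72 + $0.00 + $24.53 + $75.48 = $279.65
Net pay = $1,048.57 − $279.65 = $768.92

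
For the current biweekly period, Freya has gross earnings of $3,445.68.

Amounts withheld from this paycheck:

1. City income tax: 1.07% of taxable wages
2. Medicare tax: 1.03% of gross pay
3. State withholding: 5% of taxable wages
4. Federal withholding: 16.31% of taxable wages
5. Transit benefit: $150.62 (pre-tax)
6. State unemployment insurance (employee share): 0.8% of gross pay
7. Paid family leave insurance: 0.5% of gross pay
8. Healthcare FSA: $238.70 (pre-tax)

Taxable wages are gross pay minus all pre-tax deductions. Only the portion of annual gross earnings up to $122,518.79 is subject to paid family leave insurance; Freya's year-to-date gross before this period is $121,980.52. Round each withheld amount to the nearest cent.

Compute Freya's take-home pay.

$2,306.60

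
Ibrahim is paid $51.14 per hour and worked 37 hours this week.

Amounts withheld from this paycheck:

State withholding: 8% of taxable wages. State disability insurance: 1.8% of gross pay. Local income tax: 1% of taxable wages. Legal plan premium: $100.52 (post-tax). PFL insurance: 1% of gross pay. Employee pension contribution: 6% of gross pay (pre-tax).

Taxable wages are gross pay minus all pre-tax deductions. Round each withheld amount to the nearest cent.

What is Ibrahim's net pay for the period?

Gross pay: 37 × $51.14 = $1,892.18
Employee pension contribution: $1,892.18 × 0.06 = $113.53
Taxable wages = $1,892.18 − $113.53 = $1,778.65
Local income tax: $1,778.65 × 0.01 = $17.79
State withholding: $1,778.65 × 0.08 = $142.29
PFL insurance: $1,892.18 × 0.01 = $18.92
State disability insurance: $1,892.18 × 0.018 = $34.06
Legal plan premium: $100.52
Total deductions = $113.53 + $17.79 + $142.29 + $18.92 + $34.06 + $100.52 = $427.11
Net pay = $1,892.18 − $427.11 = $1,465.07

$1,465.07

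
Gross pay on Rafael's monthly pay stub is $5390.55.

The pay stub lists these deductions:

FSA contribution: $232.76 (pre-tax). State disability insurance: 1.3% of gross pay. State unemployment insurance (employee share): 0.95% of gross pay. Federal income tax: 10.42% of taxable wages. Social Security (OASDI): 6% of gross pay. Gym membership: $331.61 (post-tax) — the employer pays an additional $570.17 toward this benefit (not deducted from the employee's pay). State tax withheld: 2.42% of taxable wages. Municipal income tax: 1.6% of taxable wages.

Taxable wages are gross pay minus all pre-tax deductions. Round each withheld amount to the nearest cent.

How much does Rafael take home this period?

$3636.68

FSA contribution: $232.76
Taxable wages = $5390.55 − $232.76 = $5157.79
Municipal income tax: $5157.79 × 0.016 = $82.52
Federal income tax: $5157.79 × 0.1042 = $537.44
State tax withheld: $5157.79 × 0.0242 = $124.82
State disability insurance: $5390.55 × 0.013 = $70.08
Social Security (OASDI): $5390.55 × 0.06 = $323.43
State unemployment insurance (employee share): $5390.55 × 0.0095 = $51.21
Gym membership: $331.61
(Employer's $570.17 toward gym membership is not withheld from the employee.)
Total deductions = $232.76 + $82.52 + $537.44 + $124.82 + $70.08 + $323.43 + $51.21 + $331.61 = $1753.87
Net pay = $5390.55 − $1753.87 = $3636.68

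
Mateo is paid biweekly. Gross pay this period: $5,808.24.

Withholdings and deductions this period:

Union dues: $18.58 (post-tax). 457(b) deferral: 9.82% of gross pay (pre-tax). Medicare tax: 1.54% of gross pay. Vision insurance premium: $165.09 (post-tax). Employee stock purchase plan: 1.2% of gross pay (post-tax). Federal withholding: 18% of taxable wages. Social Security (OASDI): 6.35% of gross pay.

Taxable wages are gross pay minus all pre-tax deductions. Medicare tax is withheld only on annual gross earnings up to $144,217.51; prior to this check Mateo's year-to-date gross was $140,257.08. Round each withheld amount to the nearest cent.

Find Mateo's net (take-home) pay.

$3,611.87

457(b) deferral: $5,808.24 × 0.0982 = $570.37
Taxable wages = $5,808.24 − $570.37 = $5,237.87
Federal withholding: $5,237.87 × 0.18 = $942.82
Social Security (OASDI): $5,808.24 × 0.0635 = $368.82
Medicare tax: only $144,217.51 − $140,257.08 = $3,960.43 of this check is subject → $3,960.43 × 0.0154 = $60.99
Vision insurance premium: $165.09
Union dues: $18.58
Employee stock purchase plan: $5,808.24 × 0.012 = $69.70
Total deductions = $570.37 + $942.82 + $368.82 + $60.99 + $165.09 + $18.58 + $69.70 = $2,196.37
Net pay = $5,808.24 − $2,196.37 = $3,611.87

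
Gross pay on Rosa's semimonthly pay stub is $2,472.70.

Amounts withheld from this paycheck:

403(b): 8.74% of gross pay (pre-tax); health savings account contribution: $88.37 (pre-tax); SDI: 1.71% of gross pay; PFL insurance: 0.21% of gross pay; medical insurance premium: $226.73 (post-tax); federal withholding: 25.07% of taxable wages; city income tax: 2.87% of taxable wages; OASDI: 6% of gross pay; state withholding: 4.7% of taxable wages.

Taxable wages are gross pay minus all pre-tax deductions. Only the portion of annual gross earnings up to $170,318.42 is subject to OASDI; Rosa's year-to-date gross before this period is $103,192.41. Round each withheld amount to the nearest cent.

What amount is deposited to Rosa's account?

$1,037.95

403(b): $2,472.70 × 0.0874 = $216.11
Health savings account contribution: $88.37
Pre-tax total = $216.11 + $88.37 = $304.48
Taxable wages = $2,472.70 − $304.48 = $2,168.22
City income tax: $2,168.22 × 0.0287 = $62.23
State withholding: $2,168.22 × 0.047 = $101.91
Federal withholding: $2,168.22 × 0.2507 = $543.57
OASDI: cap not yet reached, full $2,472.70 is subject → $2,472.70 × 0.06 = $148.36
SDI: $2,472.70 × 0.0171 = $42.28
PFL insurance: $2,472.70 × 0.0021 = $5.19
Medical insurance premium: $226.73
Total deductions = $216.11 + $88.37 + $62.23 + $101.91 + $543.57 + $148.36 + $42.28 + $5.19 + $226.73 = $1,434.75
Net pay = $2,472.70 − $1,434.75 = $1,037.95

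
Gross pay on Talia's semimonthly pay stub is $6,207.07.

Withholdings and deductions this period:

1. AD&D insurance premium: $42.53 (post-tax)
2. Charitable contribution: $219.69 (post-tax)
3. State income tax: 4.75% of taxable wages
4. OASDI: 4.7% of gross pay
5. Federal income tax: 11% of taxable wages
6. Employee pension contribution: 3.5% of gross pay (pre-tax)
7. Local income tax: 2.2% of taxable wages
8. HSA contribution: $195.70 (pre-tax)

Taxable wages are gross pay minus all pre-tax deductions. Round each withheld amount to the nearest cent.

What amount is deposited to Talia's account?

Employee pension contribution: $6,207.07 × 0.035 = $217.25
HSA contribution: $195.70
Pre-tax total = $217.25 + $195.70 = $412.95
Taxable wages = $6,207.07 − $412.95 = $5,794.12
Federal income tax: $5,794.12 × 0.11 = $637.35
Local income tax: $5,794.12 × 0.022 = $127.47
State income tax: $5,794.12 × 0.0475 = $275.22
OASDI: $6,207.07 × 0.047 = $291.73
AD&D insurance premium: $42.53
Charitable contribution: $219.69
Total deductions = $217.25 + $195.70 + $637.35 + $127.47 + $275.22 + $291.73 + $42.53 + $219.69 = $2,006.94
Net pay = $6,207.07 − $2,006.94 = $4,200.13

$4,200.13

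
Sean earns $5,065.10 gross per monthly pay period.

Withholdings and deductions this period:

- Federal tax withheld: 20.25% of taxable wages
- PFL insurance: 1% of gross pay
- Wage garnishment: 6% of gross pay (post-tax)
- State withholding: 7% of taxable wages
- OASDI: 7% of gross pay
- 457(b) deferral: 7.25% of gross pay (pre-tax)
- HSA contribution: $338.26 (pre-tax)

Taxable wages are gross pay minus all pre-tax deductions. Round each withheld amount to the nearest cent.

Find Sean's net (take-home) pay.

457(b) deferral: $5,065.10 × 0.0725 = $367.22
HSA contribution: $338.26
Pre-tax total = $367.22 + $338.26 = $705.48
Taxable wages = $5,065.10 − $705.48 = $4,359.62
Federal tax withheld: $4,359.62 × 0.2025 = $882.82
State withholding: $4,359.62 × 0.07 = $305.17
PFL insurance: $5,065.10 × 0.01 = $50.65
OASDI: $5,065.10 × 0.07 = $354.56
Wage garnishment: $5,065.10 × 0.06 = $303.91
Total deductions = $367.22 + $338.26 + $882.82 + $305.17 + $50.65 + $354.56 + $303.91 = $2,602.59
Net pay = $5,065.10 − $2,602.59 = $2,462.51

$2,462.51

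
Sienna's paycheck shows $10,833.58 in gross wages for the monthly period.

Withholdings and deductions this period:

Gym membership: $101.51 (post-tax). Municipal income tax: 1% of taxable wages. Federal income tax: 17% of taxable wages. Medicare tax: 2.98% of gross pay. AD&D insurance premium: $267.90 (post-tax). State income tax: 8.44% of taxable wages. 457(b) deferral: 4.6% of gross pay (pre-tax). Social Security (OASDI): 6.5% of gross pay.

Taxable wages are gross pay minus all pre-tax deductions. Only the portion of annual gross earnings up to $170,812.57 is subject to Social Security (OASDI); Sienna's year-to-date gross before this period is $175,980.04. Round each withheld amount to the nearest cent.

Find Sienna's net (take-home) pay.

$6,910.36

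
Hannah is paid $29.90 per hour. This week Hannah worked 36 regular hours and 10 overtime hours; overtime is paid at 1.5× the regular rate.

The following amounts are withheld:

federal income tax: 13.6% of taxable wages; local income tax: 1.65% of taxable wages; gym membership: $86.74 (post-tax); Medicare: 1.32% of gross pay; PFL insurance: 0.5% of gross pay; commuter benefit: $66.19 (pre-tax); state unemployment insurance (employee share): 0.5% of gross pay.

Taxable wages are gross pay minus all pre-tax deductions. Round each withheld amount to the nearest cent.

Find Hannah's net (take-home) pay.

Regular pay: 36 × $29.90 = $1,076.40
Overtime pay: 10 × $29.90 × 1.5 = $448.50
Gross pay = $1,076.40 + $448.50 = $1,524.90
Commuter benefit: $66.19
Taxable wages = $1,524.90 − $66.19 = $1,458.71
Local income tax: $1,458.71 × 0.0165 = $24.07
Federal income tax: $1,458.71 × 0.136 = $198.38
State unemployment insurance (employee share): $1,524.90 × 0.005 = $7.62
PFL insurance: $1,524.90 × 0.005 = $7.62
Medicare: $1,524.90 × 0.0132 = $20.13
Gym membership: $86.74
Total deductions = $66.19 + $24.07 + $198.38 + $7.62 + $7.62 + $20.13 + $86.74 = $410.75
Net pay = $1,524.90 − $410.75 = $1,114.15

$1,114.15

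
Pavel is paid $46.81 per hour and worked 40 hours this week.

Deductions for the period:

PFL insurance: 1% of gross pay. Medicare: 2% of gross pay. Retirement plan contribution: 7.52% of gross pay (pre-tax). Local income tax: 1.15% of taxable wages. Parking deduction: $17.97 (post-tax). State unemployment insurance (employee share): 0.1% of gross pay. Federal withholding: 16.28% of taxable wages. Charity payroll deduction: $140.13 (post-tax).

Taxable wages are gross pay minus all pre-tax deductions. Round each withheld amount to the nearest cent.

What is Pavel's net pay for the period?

Gross pay: 40 × $46.81 = $1,872.40
Retirement plan contribution: $1,872.40 × 0.0752 = $140.80
Taxable wages = $1,872.40 − $140.80 = $1,731.60
Local income tax: $1,731.60 × 0.0115 = $19.91
Federal withholding: $1,731.60 × 0.1628 = $281.90
State unemployment insurance (employee share): $1,872.40 × 0.001 = $1.87
PFL insurance: $1,872.40 × 0.01 = $18.72
Medicare: $1,872.40 × 0.02 = $37.45
Parking deduction: $17.97
Charity payroll deduction: $140.13
Total deductions = $140.80 + $19.91 + $281.90 + $1.87 + $18.72 + $37.45 + $17.97 + $140.13 = $658.75
Net pay = $1,872.40 − $658.75 = $1,213.65

$1,213.65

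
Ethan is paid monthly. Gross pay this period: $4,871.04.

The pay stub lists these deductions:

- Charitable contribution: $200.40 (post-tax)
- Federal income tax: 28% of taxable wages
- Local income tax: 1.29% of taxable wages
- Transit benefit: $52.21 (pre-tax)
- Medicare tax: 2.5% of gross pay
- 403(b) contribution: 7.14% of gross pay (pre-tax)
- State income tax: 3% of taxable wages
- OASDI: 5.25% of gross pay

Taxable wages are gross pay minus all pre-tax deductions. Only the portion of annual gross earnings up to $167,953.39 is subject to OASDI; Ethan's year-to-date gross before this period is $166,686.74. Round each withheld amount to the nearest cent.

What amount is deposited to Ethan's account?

$2,638.66

403(b) contribution: $4,871.04 × 0.0714 = $347.79
Transit benefit: $52.21
Pre-tax total = $347.79 + $52.21 = $400.00
Taxable wages = $4,871.04 − $400.00 = $4,471.04
Federal income tax: $4,471.04 × 0.28 = $1,251.89
Local income tax: $4,471.04 × 0.0129 = $57.68
State income tax: $4,471.04 × 0.03 = $134.13
OASDI: only $167,953.39 − $166,686.74 = $1,266.65 of this check is subject → $1,266.65 × 0.0525 = $66.50
Medicare tax: $4,871.04 × 0.025 = $121.78
Charitable contribution: $200.40
Total deductions = $347.79 + $52.21 + $1,251.89 + $57.68 + $134.13 + $66.50 + $121.78 + $200.40 = $2,232.38
Net pay = $4,871.04 − $2,232.38 = $2,638.66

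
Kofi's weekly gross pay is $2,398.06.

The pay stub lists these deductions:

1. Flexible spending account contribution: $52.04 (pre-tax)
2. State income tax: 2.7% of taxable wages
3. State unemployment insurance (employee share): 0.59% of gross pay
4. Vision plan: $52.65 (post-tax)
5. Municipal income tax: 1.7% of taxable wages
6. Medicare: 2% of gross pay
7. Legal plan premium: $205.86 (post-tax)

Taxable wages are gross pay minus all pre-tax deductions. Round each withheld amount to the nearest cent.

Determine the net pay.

$1,922.18

Flexible spending account contribution: $52.04
Taxable wages = $2,398.06 − $52.04 = $2,346.02
Municipal income tax: $2,346.02 × 0.017 = $39.88
State income tax: $2,346.02 × 0.027 = $63.34
Medicare: $2,398.06 × 0.02 = $47.96
State unemployment insurance (employee share): $2,398.06 × 0.0059 = $14.15
Legal plan premium: $205.86
Vision plan: $52.65
Total deductions = $52.04 + $39.88 + $63.34 + $47.96 + $14.15 + $205.86 + $52.65 = $475.88
Net pay = $2,398.06 − $475.88 = $1,922.18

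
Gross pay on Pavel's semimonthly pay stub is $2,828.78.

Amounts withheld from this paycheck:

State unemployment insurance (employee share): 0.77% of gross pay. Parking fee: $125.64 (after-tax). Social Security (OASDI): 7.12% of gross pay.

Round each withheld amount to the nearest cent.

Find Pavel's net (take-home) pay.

$2,479.95

State unemployment insurance (employee share): $2,828.78 × 0.0077 = $21.78
Social Security (OASDI): $2,828.78 × 0.0712 = $201.41
Parking fee: $125.64
Total deductions = $21.78 + $201.41 + $125.64 = $348.83
Net pay = $2,828.78 − $348.83 = $2,479.95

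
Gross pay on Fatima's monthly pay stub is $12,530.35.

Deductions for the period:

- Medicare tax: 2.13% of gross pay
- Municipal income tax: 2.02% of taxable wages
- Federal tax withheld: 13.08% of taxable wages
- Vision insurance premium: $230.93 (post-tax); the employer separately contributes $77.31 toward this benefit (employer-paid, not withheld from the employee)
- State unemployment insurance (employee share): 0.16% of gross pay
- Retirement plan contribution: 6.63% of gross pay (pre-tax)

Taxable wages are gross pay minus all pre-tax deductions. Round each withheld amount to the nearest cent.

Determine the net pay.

$9,415.07

Retirement plan contribution: $12,530.35 × 0.0663 = $830.76
Taxable wages = $12,530.35 − $830.76 = $11,699.59
Municipal income tax: $11,699.59 × 0.0202 = $236.33
Federal tax withheld: $11,699.59 × 0.1308 = $1,530.31
State unemployment insurance (employee share): $12,530.35 × 0.0016 = $20.05
Medicare tax: $12,530.35 × 0.0213 = $266.90
Vision insurance premium: $230.93
(Employer's $77.31 toward vision insurance premium is not withheld from the employee.)
Total deductions = $830.76 + $236.33 + $1,530.31 + $20.05 + $266.90 + $230.93 = $3,115.28
Net pay = $12,530.35 − $3,115.28 = $9,415.07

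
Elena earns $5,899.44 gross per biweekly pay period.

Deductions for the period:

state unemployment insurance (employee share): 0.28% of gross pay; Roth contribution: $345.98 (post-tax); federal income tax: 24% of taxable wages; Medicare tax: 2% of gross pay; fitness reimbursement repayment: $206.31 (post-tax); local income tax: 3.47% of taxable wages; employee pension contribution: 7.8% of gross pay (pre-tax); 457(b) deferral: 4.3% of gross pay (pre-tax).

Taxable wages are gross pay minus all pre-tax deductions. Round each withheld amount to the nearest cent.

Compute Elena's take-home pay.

457(b) deferral: $5,899.44 × 0.043 = $253.68
Employee pension contribution: $5,899.44 × 0.078 = $460.16
Pre-tax total = $253.68 + $460.16 = $713.84
Taxable wages = $5,899.44 − $713.84 = $5,185.60
Federal income tax: $5,185.60 × 0.24 = $1,244.54
Local income tax: $5,185.60 × 0.0347 = $179.94
Medicare tax: $5,899.44 × 0.02 = $117.99
State unemployment insurance (employee share): $5,899.44 × 0.0028 = $16.52
Fitness reimbursement repayment: $206.31
Roth contribution: $345.98
Total deductions = $253.68 + $460.16 + $1,244.54 + $179.94 + $117.99 + $16.52 + $206.31 + $345.98 = $2,825.12
Net pay = $5,899.44 − $2,825.12 = $3,074.32

$3,074.32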